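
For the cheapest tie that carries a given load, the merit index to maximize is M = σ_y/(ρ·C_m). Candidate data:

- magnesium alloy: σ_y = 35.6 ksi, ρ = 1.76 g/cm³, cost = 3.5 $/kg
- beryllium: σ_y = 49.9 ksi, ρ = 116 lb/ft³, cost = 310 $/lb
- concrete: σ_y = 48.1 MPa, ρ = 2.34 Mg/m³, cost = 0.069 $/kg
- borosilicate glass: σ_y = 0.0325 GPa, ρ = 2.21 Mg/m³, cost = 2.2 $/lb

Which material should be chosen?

concrete

In SI units:
  magnesium alloy: σ_y = 245.5 MPa, ρ = 1760 kg/m³, cost = 3.500 $/kg
  beryllium: σ_y = 344.0 MPa, ρ = 1858 kg/m³, cost = 683.4 $/kg
  concrete: σ_y = 48.10 MPa, ρ = 2340 kg/m³, cost = 0.06900 $/kg
  borosilicate glass: σ_y = 32.50 MPa, ρ = 2210 kg/m³, cost = 4.850 $/kg
  concrete: M = 298 kN·m per $
  magnesium alloy: M = 39.8 kN·m per $
  borosilicate glass: M = 3.03 kN·m per $
  beryllium: M = 0.271 kN·m per $
The maximum is for concrete.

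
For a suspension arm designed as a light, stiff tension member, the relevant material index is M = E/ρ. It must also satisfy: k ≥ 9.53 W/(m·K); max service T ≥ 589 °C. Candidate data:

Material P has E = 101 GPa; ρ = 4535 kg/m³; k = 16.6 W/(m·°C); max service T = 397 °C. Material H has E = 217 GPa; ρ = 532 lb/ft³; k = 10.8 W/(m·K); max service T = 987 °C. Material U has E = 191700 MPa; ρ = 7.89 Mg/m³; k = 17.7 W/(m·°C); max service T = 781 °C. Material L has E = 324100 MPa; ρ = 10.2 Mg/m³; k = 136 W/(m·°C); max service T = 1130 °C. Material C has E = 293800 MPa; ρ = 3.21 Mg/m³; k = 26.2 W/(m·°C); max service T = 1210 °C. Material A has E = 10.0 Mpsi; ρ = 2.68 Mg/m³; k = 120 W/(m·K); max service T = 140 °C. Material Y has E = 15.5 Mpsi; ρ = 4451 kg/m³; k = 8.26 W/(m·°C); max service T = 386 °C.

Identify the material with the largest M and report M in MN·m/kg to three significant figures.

material C, M = 91.5 MN·m/kg

Screen on constraints: k ≥ 9.53 W/(m·K); max service T ≥ 589 °C. Survivors: material H, material U, material L, material C.
In SI units:
  material H: E = 217.0 GPa, ρ = 8522 kg/m³
  material U: E = 191.7 GPa, ρ = 7890 kg/m³
  material L: E = 324.1 GPa, ρ = 10200 kg/m³
  material C: E = 293.8 GPa, ρ = 3210 kg/m³
  material C: M = 91.5 MN·m/kg
  material L: M = 31.8 MN·m/kg
  material H: M = 25.5 MN·m/kg
  material U: M = 24.3 MN·m/kg
The maximum is for material C.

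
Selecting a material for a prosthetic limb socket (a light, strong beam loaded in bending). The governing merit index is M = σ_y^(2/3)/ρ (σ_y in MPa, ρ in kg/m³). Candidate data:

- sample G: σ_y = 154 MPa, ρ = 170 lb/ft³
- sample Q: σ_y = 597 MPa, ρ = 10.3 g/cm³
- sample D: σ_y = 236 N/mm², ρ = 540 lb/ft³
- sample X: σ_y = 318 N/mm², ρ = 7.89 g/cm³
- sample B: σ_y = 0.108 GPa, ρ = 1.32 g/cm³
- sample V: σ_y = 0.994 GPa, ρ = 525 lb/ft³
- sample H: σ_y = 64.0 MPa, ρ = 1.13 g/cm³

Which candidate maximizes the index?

sample B

Putting every candidate on a common basis:
  sample G: σ_y = 154.0 MPa, ρ = 2723 kg/m³
  sample Q: σ_y = 597.0 MPa, ρ = 10300 kg/m³
  sample D: σ_y = 236.0 MPa, ρ = 8650 kg/m³
  sample X: σ_y = 318.0 MPa, ρ = 7890 kg/m³
  sample B: σ_y = 108.0 MPa, ρ = 1320 kg/m³
  sample V: σ_y = 994.0 MPa, ρ = 8410 kg/m³
  sample H: σ_y = 64.00 MPa, ρ = 1130 kg/m³
  sample B: M = 17.2×10⁻³
  sample H: M = 14.2×10⁻³
  sample V: M = 11.8×10⁻³
  sample G: M = 10.6×10⁻³
  sample Q: M = 6.88×10⁻³
  sample X: M = 5.90×10⁻³
  sample D: M = 4.41×10⁻³
The maximum is for sample B.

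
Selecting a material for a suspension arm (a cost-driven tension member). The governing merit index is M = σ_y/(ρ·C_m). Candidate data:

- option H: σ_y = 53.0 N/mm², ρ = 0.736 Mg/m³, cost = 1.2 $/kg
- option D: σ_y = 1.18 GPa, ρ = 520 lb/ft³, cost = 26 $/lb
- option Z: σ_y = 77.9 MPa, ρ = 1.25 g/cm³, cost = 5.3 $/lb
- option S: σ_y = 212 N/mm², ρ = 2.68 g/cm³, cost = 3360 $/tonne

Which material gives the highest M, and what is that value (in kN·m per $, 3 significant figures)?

option H, M = 60.0 kN·m per $

After converting to SI:
  option H: σ_y = 53.00 MPa, ρ = 736.0 kg/m³, cost = 1.200 $/kg
  option D: σ_y = 1180 MPa, ρ = 8330 kg/m³, cost = 57.32 $/kg
  option Z: σ_y = 77.90 MPa, ρ = 1250 kg/m³, cost = 11.68 $/kg
  option S: σ_y = 212.0 MPa, ρ = 2680 kg/m³, cost = 3.360 $/kg
  option H: M = 60.0 kN·m per $
  option S: M = 23.5 kN·m per $
  option Z: M = 5.33 kN·m per $
  option D: M = 2.47 kN·m per $
Option H ranks first.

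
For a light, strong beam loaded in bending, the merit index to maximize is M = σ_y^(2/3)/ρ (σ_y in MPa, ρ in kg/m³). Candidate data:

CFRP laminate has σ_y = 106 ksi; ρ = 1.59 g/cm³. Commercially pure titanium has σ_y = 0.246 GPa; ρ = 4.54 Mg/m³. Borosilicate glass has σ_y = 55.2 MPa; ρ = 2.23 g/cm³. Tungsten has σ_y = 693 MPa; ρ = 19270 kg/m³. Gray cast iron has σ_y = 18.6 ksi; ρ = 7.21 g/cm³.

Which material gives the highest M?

Convert each candidate to consistent units, then evaluate M:
  CFRP laminate: σ_y = 730.8 MPa, ρ = 1590 kg/m³
  commercially pure titanium: σ_y = 246.0 MPa, ρ = 4540 kg/m³
  borosilicate glass: σ_y = 55.20 MPa, ρ = 2230 kg/m³
  tungsten: σ_y = 693.0 MPa, ρ = 19270 kg/m³
  gray cast iron: σ_y = 128.2 MPa, ρ = 7210 kg/m³
  CFRP laminate: M = 51.0×10⁻³
  commercially pure titanium: M = 8.65×10⁻³
  borosilicate glass: M = 6.50×10⁻³
  tungsten: M = 4.06×10⁻³
  gray cast iron: M = 3.53×10⁻³
The maximum is for CFRP laminate.

CFRP laminate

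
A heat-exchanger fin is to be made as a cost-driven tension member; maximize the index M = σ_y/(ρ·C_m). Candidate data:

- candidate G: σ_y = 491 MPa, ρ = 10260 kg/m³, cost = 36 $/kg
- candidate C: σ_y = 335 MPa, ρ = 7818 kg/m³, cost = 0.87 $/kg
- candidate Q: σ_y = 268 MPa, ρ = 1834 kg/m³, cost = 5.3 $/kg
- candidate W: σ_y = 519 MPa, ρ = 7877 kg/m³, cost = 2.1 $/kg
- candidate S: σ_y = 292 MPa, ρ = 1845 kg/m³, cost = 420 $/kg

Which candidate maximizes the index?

Evaluate M for each candidate:
  candidate C: M = 49.3 kN·m per $
  candidate W: M = 31.4 kN·m per $
  candidate Q: M = 27.6 kN·m per $
  candidate G: M = 1.33 kN·m per $
  candidate S: M = 0.377 kN·m per $
Candidate C has the largest M.

candidate C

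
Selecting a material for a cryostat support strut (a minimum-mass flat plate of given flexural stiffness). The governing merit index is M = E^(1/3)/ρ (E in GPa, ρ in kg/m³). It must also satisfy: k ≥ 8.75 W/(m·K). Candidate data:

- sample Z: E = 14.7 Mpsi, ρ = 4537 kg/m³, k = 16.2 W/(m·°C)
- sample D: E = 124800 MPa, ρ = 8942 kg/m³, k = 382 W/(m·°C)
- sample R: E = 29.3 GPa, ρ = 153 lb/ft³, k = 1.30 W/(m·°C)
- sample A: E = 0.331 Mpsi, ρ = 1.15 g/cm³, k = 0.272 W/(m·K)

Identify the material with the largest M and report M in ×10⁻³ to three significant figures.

Screen on constraints: k ≥ 8.75 W/(m·K). Survivors: sample Z, sample D.
In SI units:
  sample Z: E = 101.4 GPa, ρ = 4537 kg/m³
  sample D: E = 124.8 GPa, ρ = 8942 kg/m³
  sample Z: M = 1.03×10⁻³
  sample D: M = 0.559×10⁻³
The maximum is for sample Z.

sample Z, M = 1.03×10⁻³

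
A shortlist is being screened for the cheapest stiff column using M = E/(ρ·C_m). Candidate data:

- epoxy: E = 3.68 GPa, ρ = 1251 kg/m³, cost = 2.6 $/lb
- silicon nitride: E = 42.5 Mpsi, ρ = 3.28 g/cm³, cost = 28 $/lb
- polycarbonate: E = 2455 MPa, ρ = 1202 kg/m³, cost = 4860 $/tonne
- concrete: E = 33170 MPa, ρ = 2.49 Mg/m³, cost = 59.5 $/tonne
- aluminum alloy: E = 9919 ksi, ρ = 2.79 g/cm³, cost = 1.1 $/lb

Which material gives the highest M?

Putting every candidate on a common basis:
  epoxy: E = 3.680 GPa, ρ = 1251 kg/m³, cost = 5.732 $/kg
  silicon nitride: E = 293.0 GPa, ρ = 3280 kg/m³, cost = 61.73 $/kg
  polycarbonate: E = 2.455 GPa, ρ = 1202 kg/m³, cost = 4.860 $/kg
  concrete: E = 33.17 GPa, ρ = 2490 kg/m³, cost = 0.05950 $/kg
  aluminum alloy: E = 68.39 GPa, ρ = 2790 kg/m³, cost = 2.425 $/kg
  concrete: M = 224 MN·m per $
  aluminum alloy: M = 10.1 MN·m per $
  silicon nitride: M = 1.45 MN·m per $
  epoxy: M = 0.513 MN·m per $
  polycarbonate: M = 0.420 MN·m per $
Concrete has the largest M.

concrete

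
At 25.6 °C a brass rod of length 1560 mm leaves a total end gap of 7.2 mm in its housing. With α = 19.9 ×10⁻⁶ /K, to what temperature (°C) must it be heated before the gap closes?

258 °C

α·L₀·ΔT = 7.2 mm ⇒ ΔT = 7.2 / (19.9×10⁻⁶ × 1560.0) = 231.9 K.
T = 25.6 + 231.9 = 257.5 °C.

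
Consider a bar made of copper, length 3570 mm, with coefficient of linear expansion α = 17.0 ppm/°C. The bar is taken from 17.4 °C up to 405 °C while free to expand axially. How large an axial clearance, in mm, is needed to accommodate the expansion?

ΔT = 405 − 17.4 = 387.6 K.
ΔL = α·L₀·ΔT = 17.0×10⁻⁶ × 3570 mm × 387.6 K = 23.5 mm.

23.5 mm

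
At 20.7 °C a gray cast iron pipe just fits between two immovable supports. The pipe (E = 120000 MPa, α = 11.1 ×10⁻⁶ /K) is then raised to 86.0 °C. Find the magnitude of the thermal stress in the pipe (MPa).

E = 120000 MPa = 120.0 GPa.
ΔT = 65.30 K. Constrained thermal stress σ = E·α·ΔT = 120.0×10³ MPa × 11.1×10⁻⁶ × 65.30 = 87.0 MPa (compressive).

87.0 MPa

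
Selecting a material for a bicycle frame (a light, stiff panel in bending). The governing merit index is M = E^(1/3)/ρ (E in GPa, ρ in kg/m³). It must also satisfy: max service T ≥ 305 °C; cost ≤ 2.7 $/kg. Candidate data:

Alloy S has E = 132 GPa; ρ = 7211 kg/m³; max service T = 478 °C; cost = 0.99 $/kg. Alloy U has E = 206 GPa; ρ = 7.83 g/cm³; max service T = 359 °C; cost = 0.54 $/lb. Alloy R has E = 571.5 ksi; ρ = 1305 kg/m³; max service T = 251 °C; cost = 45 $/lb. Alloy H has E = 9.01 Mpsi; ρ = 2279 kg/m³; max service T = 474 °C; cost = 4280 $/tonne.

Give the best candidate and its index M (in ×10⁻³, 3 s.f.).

Screen on constraints: max service T ≥ 305 °C; cost ≤ 2.7 $/kg. Survivors: alloy S, alloy U.
In SI units:
  alloy S: E = 132.0 GPa, ρ = 7211 kg/m³
  alloy U: E = 206.0 GPa, ρ = 7830 kg/m³
  alloy U: M = 0.754×10⁻³
  alloy S: M = 0.706×10⁻³
Alloy U has the largest M.

alloy U, M = 0.754×10⁻³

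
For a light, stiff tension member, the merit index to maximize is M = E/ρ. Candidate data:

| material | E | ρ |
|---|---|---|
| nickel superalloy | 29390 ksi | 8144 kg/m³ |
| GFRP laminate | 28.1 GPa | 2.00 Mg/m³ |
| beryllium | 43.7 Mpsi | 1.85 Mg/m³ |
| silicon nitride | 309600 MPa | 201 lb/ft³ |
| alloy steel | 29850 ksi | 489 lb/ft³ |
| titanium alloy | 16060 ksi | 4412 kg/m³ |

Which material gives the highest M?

beryllium

Putting every candidate on a common basis:
  nickel superalloy: E = 202.6 GPa, ρ = 8144 kg/m³
  GFRP laminate: E = 28.10 GPa, ρ = 2000 kg/m³
  beryllium: E = 301.3 GPa, ρ = 1850 kg/m³
  silicon nitride: E = 309.6 GPa, ρ = 3220 kg/m³
  alloy steel: E = 205.8 GPa, ρ = 7833 kg/m³
  titanium alloy: E = 110.7 GPa, ρ = 4412 kg/m³
  beryllium: M = 163 MN·m/kg
  silicon nitride: M = 96.2 MN·m/kg
  alloy steel: M = 26.3 MN·m/kg
  titanium alloy: M = 25.1 MN·m/kg
  nickel superalloy: M = 24.9 MN·m/kg
  GFRP laminate: M = 14.0 MN·m/kg
Beryllium ranks first.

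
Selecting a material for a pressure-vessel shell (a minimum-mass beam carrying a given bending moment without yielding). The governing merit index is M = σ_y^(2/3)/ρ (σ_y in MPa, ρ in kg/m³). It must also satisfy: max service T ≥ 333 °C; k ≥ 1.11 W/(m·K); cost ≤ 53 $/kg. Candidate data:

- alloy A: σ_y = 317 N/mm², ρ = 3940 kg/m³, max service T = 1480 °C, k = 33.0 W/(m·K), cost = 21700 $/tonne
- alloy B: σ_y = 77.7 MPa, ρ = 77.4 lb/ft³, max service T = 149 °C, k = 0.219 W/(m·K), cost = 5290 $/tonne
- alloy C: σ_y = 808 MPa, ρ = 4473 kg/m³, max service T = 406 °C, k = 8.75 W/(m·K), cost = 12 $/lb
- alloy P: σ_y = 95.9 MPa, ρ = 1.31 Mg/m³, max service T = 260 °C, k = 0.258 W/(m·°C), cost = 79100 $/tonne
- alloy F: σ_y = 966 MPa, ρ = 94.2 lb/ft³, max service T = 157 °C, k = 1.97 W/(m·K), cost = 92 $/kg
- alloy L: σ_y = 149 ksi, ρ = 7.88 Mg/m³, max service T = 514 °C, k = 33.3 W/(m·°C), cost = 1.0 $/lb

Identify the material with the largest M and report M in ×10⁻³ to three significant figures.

Screen on constraints: max service T ≥ 333 °C; k ≥ 1.11 W/(m·K); cost ≤ 53 $/kg. Survivors: alloy A, alloy C, alloy L.
Convert each candidate to consistent units, then evaluate M:
  alloy A: σ_y = 317.0 MPa, ρ = 3940 kg/m³
  alloy C: σ_y = 808.0 MPa, ρ = 4473 kg/m³
  alloy L: σ_y = 1027 MPa, ρ = 7880 kg/m³
  alloy C: M = 19.4×10⁻³
  alloy L: M = 12.9×10⁻³
  alloy A: M = 11.8×10⁻³
Alloy C has the largest M.

alloy C, M = 19.4×10⁻³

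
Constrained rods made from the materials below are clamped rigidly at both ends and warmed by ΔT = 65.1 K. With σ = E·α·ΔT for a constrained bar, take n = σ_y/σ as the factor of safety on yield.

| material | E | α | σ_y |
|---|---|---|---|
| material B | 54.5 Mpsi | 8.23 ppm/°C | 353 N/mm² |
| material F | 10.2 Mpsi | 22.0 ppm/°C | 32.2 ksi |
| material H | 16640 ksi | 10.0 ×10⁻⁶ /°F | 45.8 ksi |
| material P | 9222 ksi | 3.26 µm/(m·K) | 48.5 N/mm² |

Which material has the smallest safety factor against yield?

Converting E to GPa, α to ×10⁻⁶/K, σ_y to MPa, then σ and n for each:
  material B: E = 375.8, α = 8.23, σ_y = 353.0 → σ = 201 MPa, n = 1.75
  material F: E = 70.33, α = 22.0, σ_y = 222.0 → σ = 101 MPa, n = 2.20
  material H: E = 114.7, α = 18.0, σ_y = 315.8 → σ = 134 MPa, n = 2.35
  material P: E = 63.58, α = 3.26, σ_y = 48.50 → σ = 13.5 MPa, n = 3.59
The minimum is material B at n = 1.75.

material B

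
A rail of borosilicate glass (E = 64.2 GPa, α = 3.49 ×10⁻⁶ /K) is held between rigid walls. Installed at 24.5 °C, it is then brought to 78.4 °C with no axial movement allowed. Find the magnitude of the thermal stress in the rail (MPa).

12.1 MPa

ΔT = 53.90 K. Constrained thermal stress σ = E·α·ΔT = 64.20×10³ MPa × 3.49×10⁻⁶ × 53.90 = 12.1 MPa (compressive).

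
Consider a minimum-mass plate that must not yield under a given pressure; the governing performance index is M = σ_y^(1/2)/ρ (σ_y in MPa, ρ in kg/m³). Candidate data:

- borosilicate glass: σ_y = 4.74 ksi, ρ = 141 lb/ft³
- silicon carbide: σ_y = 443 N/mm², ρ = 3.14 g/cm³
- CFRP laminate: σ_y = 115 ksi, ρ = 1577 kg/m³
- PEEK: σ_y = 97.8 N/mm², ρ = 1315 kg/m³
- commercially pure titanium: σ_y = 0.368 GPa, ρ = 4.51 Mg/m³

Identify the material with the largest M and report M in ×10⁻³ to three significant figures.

Putting every candidate on a common basis:
  borosilicate glass: σ_y = 32.68 MPa, ρ = 2259 kg/m³
  silicon carbide: σ_y = 443.0 MPa, ρ = 3140 kg/m³
  CFRP laminate: σ_y = 792.9 MPa, ρ = 1577 kg/m³
  PEEK: σ_y = 97.80 MPa, ρ = 1315 kg/m³
  commercially pure titanium: σ_y = 368.0 MPa, ρ = 4510 kg/m³
  CFRP laminate: M = 17.9×10⁻³
  PEEK: M = 7.52×10⁻³
  silicon carbide: M = 6.70×10⁻³
  commercially pure titanium: M = 4.25×10⁻³
  borosilicate glass: M = 2.53×10⁻³
The maximum is for CFRP laminate.

CFRP laminate, M = 17.9×10⁻³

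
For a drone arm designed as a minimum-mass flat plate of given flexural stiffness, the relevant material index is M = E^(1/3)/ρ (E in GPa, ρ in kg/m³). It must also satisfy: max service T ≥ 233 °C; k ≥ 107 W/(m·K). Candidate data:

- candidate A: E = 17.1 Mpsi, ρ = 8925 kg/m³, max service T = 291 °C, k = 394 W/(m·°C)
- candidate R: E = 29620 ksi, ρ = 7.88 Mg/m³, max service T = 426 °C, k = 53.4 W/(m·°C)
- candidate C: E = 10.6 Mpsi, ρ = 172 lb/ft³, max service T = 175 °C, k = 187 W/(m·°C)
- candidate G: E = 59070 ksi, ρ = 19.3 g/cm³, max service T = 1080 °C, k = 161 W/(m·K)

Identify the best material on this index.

candidate A

Screen on constraints: max service T ≥ 233 °C; k ≥ 107 W/(m·K). Survivors: candidate A, candidate G.
In SI units:
  candidate A: E = 117.9 GPa, ρ = 8925 kg/m³
  candidate G: E = 407.3 GPa, ρ = 19300 kg/m³
  candidate A: M = 0.549×10⁻³
  candidate G: M = 0.384×10⁻³
Highest index: candidate A.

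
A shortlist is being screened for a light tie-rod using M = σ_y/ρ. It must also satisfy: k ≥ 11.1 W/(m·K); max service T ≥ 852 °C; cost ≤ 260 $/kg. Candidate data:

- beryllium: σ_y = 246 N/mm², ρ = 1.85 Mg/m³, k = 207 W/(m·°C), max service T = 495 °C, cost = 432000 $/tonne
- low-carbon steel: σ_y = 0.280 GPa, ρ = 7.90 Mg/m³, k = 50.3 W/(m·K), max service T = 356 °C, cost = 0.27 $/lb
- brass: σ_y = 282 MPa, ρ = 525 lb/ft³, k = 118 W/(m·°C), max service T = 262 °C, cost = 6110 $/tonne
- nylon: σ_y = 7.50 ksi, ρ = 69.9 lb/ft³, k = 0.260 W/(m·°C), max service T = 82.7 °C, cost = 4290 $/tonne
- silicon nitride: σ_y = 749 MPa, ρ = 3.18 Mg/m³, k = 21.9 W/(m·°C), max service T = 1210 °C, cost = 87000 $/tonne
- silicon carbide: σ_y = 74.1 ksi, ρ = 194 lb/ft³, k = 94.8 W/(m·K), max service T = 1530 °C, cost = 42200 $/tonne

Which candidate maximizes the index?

Screen on constraints: k ≥ 11.1 W/(m·K); max service T ≥ 852 °C; cost ≤ 260 $/kg. Survivors: silicon nitride, silicon carbide.
After converting to SI:
  silicon nitride: σ_y = 749.0 MPa, ρ = 3180 kg/m³
  silicon carbide: σ_y = 510.9 MPa, ρ = 3108 kg/m³
  silicon nitride: M = 236 kN·m/kg
  silicon carbide: M = 164 kN·m/kg
Silicon nitride ranks first.

silicon nitride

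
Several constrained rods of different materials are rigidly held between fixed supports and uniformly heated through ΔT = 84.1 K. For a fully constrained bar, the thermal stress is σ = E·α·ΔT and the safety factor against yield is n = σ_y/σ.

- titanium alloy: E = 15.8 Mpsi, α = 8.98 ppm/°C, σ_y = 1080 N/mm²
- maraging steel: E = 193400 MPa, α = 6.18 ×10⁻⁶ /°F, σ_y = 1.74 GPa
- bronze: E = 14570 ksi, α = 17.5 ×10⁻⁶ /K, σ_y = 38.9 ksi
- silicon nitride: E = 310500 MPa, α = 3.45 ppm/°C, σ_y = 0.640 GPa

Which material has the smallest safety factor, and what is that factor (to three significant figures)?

bronze, n = 1.81

With everything in SI (GPa, ×10⁻⁶/K, MPa):
  titanium alloy: E = 108.9, α = 8.98, σ_y = 1080 → σ = 82.3 MPa, n = 13.1
  maraging steel: E = 193.4, α = 11.1, σ_y = 1740 → σ = 181 MPa, n = 9.62
  bronze: E = 100.5, α = 17.5, σ_y = 268.2 → σ = 148 MPa, n = 1.81
  silicon nitride: E = 310.5, α = 3.45, σ_y = 640.0 → σ = 90.1 MPa, n = 7.10
Smallest n: bronze with n = 1.81.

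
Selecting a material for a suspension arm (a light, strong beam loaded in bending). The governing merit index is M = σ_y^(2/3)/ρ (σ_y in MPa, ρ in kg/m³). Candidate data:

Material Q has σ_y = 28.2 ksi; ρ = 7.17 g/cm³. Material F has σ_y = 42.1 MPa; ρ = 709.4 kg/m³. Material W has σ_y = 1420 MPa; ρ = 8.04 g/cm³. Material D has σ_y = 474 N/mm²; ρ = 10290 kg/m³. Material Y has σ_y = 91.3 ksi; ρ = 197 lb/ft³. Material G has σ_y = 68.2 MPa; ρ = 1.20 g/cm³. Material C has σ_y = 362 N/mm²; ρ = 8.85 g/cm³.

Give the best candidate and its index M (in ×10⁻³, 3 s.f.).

material Y, M = 23.3×10⁻³

Convert each candidate to consistent units, then evaluate M:
  material Q: σ_y = 194.4 MPa, ρ = 7170 kg/m³
  material F: σ_y = 42.10 MPa, ρ = 709.4 kg/m³
  material W: σ_y = 1420 MPa, ρ = 8040 kg/m³
  material D: σ_y = 474.0 MPa, ρ = 10290 kg/m³
  material Y: σ_y = 629.5 MPa, ρ = 3156 kg/m³
  material G: σ_y = 68.20 MPa, ρ = 1200 kg/m³
  material C: σ_y = 362.0 MPa, ρ = 8850 kg/m³
  material Y: M = 23.3×10⁻³
  material F: M = 17.1×10⁻³
  material W: M = 15.7×10⁻³
  material G: M = 13.9×10⁻³
  material D: M = 5.91×10⁻³
  material C: M = 5.74×10⁻³
  material Q: M = 4.68×10⁻³
The maximum is for material Y.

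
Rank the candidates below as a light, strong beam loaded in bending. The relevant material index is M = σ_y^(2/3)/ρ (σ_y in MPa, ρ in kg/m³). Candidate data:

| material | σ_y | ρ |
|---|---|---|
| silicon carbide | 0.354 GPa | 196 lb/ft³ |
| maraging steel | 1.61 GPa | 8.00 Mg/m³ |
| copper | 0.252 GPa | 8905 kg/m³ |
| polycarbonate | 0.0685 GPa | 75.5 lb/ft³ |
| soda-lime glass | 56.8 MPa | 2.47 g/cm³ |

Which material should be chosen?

After converting to SI:
  silicon carbide: σ_y = 354.0 MPa, ρ = 3140 kg/m³
  maraging steel: σ_y = 1610 MPa, ρ = 8000 kg/m³
  copper: σ_y = 252.0 MPa, ρ = 8905 kg/m³
  polycarbonate: σ_y = 68.50 MPa, ρ = 1209 kg/m³
  soda-lime glass: σ_y = 56.80 MPa, ρ = 2470 kg/m³
  maraging steel: M = 17.2×10⁻³
  silicon carbide: M = 15.9×10⁻³
  polycarbonate: M = 13.8×10⁻³
  soda-lime glass: M = 5.98×10⁻³
  copper: M = 4.48×10⁻³
The maximum is for maraging steel.

maraging steel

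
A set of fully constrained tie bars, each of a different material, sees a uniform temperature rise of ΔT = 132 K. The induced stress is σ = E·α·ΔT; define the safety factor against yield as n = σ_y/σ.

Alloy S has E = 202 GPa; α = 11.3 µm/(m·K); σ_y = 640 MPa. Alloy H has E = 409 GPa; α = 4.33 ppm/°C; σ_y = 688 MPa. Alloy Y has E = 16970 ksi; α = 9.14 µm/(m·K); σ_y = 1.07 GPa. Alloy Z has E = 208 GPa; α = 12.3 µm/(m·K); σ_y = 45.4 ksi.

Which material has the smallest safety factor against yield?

alloy Z

Converting E to GPa, α to ×10⁻⁶/K, σ_y to MPa, then σ and n for each:
  alloy S: E = 202.0, α = 11.3, σ_y = 640.0 → σ = 301 MPa, n = 2.12
  alloy H: E = 409.0, α = 4.33, σ_y = 688.0 → σ = 234 MPa, n = 2.94
  alloy Y: E = 117.0, α = 9.14, σ_y = 1070 → σ = 141 MPa, n = 7.58
  alloy Z: E = 208.0, α = 12.3, σ_y = 313.0 → σ = 338 MPa, n = 0.927
The minimum is alloy Z at n = 0.927.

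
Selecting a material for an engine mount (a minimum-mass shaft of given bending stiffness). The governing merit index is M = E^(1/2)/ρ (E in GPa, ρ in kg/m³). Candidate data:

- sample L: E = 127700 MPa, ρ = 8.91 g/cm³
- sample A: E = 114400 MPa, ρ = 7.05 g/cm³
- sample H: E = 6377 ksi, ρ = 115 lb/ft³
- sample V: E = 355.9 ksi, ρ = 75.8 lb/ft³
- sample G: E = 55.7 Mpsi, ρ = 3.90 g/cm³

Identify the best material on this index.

Normalizing units and computing the index:
  sample L: E = 127.7 GPa, ρ = 8910 kg/m³
  sample A: E = 114.4 GPa, ρ = 7050 kg/m³
  sample H: E = 43.97 GPa, ρ = 1842 kg/m³
  sample V: E = 2.454 GPa, ρ = 1214 kg/m³
  sample G: E = 384.0 GPa, ρ = 3900 kg/m³
  sample G: M = 5.02×10⁻³
  sample H: M = 3.60×10⁻³
  sample A: M = 1.52×10⁻³
  sample V: M = 1.29×10⁻³
  sample L: M = 1.27×10⁻³
Sample G ranks first.

sample G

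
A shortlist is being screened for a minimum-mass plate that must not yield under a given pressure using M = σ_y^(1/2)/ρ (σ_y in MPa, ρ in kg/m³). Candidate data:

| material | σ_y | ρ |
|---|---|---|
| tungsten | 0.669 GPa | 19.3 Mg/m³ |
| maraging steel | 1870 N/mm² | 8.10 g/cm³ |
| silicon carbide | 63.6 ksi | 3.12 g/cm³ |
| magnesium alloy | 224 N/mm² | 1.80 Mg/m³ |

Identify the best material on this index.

magnesium alloy

After converting to SI:
  tungsten: σ_y = 669.0 MPa, ρ = 19300 kg/m³
  maraging steel: σ_y = 1870 MPa, ρ = 8100 kg/m³
  silicon carbide: σ_y = 438.5 MPa, ρ = 3120 kg/m³
  magnesium alloy: σ_y = 224.0 MPa, ρ = 1800 kg/m³
  magnesium alloy: M = 8.31×10⁻³
  silicon carbide: M = 6.71×10⁻³
  maraging steel: M = 5.34×10⁻³
  tungsten: M = 1.34×10⁻³
The maximum is for magnesium alloy.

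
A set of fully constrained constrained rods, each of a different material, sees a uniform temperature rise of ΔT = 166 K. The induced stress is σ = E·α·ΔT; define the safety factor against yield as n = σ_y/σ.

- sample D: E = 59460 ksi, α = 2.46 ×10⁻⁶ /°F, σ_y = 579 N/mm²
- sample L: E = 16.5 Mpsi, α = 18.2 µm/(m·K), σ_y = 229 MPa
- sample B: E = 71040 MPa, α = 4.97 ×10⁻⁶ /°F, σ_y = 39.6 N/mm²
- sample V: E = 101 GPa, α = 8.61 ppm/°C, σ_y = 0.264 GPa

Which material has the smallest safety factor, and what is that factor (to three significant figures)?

sample B, n = 0.375

In consistent units (E in GPa, α in ×10⁻⁶/K, σ_y in MPa):
  sample D: E = 410.0, α = 4.43, σ_y = 579.0 → σ = 301 MPa, n = 1.92
  sample L: E = 113.8, α = 18.2, σ_y = 229.0 → σ = 344 MPa, n = 0.666
  sample B: E = 71.04, α = 8.95, σ_y = 39.60 → σ = 105 MPa, n = 0.375
  sample V: E = 101.0, α = 8.61, σ_y = 264.0 → σ = 144 MPa, n = 1.83
The minimum is sample B at n = 0.375.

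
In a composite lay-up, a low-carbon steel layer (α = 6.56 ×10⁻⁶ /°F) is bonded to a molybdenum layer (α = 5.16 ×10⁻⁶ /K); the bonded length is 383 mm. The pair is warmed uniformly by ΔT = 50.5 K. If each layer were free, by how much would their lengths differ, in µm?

low-carbon steel: α = 6.56×10⁻⁶/°F × 9/5 = 11.8×10⁻⁶/K.
Δα = |11.8 − 5.16|×10⁻⁶/K = 6.65×10⁻⁶/K.
ΔL_mismatch = Δα·L·ΔT = 6.65×10⁻⁶ × 383.0 mm × 50.5 K = 129 µm.

129 µm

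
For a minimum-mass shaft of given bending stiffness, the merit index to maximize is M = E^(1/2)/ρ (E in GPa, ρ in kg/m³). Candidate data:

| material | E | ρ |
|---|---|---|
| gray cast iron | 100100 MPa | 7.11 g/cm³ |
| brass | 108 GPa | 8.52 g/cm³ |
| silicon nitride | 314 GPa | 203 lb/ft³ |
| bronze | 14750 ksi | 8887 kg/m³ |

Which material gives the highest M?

Normalizing units and computing the index:
  gray cast iron: E = 100.1 GPa, ρ = 7110 kg/m³
  brass: E = 108.0 GPa, ρ = 8520 kg/m³
  silicon nitride: E = 314.0 GPa, ρ = 3252 kg/m³
  bronze: E = 101.7 GPa, ρ = 8887 kg/m³
  silicon nitride: M = 5.45×10⁻³
  gray cast iron: M = 1.41×10⁻³
  brass: M = 1.22×10⁻³
  bronze: M = 1.13×10⁻³
The maximum is for silicon nitride.

silicon nitride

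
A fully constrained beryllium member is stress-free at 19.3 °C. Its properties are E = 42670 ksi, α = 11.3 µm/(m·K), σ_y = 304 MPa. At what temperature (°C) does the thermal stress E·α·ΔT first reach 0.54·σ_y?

E = 42670 ksi = 294.2 GPa.
E·α·ΔT = 164.2 MPa ⇒ ΔT = 164.2 / (294.2×10³ × 11.3×10⁻⁶) = 49.38 K.
T = 19.3 + 49.38 = 68.68 °C.

68.7 °C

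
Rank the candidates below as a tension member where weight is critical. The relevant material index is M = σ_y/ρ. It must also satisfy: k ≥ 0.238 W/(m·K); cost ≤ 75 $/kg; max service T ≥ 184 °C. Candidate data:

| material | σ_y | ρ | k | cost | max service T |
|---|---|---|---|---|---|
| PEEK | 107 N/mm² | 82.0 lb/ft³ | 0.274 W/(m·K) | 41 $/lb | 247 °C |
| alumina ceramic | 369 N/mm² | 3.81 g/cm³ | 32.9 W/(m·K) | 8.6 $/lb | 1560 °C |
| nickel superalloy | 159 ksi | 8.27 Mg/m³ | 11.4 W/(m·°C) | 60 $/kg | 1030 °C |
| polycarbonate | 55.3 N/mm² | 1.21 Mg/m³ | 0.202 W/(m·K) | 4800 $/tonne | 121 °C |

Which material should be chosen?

Screen on constraints: k ≥ 0.238 W/(m·K); cost ≤ 75 $/kg; max service T ≥ 184 °C. Survivors: alumina ceramic, nickel superalloy.
Putting every candidate on a common basis:
  alumina ceramic: σ_y = 369.0 MPa, ρ = 3810 kg/m³
  nickel superalloy: σ_y = 1096 MPa, ρ = 8270 kg/m³
  nickel superalloy: M = 133 kN·m/kg
  alumina ceramic: M = 96.9 kN·m/kg
The maximum is for nickel superalloy.

nickel superalloy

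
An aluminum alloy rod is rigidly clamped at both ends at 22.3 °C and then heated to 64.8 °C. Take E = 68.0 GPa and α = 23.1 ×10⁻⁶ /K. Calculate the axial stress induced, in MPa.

ΔT = 42.50 K. Constrained thermal stress σ = E·α·ΔT = 68.00×10³ MPa × 23.1×10⁻⁶ × 42.50 = 66.8 MPa (compressive).

66.8 MPa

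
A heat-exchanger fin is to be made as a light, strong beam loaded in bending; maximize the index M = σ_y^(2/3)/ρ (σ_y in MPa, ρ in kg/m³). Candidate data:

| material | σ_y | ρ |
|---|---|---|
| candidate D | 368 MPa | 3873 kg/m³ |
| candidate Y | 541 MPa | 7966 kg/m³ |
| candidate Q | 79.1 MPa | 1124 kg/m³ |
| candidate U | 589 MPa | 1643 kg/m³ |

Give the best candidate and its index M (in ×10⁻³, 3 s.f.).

candidate U, M = 42.8×10⁻³

Evaluate M for each candidate:
  candidate U: M = 42.8×10⁻³
  candidate Q: M = 16.4×10⁻³
  candidate D: M = 13.3×10⁻³
  candidate Y: M = 8.33×10⁻³
Candidate U has the largest M.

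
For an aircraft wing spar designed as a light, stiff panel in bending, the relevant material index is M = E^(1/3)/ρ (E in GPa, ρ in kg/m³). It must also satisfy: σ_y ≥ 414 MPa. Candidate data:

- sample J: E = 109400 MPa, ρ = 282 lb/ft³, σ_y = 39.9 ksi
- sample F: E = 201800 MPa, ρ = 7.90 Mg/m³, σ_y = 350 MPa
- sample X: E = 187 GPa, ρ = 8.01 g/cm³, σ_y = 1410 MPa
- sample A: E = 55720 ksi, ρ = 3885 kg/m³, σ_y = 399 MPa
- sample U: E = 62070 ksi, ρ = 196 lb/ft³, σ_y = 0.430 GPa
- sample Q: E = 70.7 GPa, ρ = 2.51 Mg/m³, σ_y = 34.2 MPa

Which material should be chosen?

Screen on constraints: σ_y ≥ 414 MPa. Survivors: sample X, sample U.
Normalizing units and computing the index:
  sample X: E = 187.0 GPa, ρ = 8010 kg/m³
  sample U: E = 428.0 GPa, ρ = 3140 kg/m³
  sample U: M = 2.40×10⁻³
  sample X: M = 0.714×10⁻³
The maximum is for sample U.

sample U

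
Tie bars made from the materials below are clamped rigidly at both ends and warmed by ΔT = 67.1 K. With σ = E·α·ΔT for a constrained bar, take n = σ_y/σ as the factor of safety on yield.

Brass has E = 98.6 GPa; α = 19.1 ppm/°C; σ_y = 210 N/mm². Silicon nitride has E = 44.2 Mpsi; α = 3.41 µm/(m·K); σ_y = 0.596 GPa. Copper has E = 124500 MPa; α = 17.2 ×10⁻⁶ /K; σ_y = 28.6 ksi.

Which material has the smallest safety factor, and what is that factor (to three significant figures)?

Converting E to GPa, α to ×10⁻⁶/K, σ_y to MPa, then σ and n for each:
  brass: E = 98.60, α = 19.1, σ_y = 210.0 → σ = 126 MPa, n = 1.66
  silicon nitride: E = 304.7, α = 3.41, σ_y = 596.0 → σ = 69.7 MPa, n = 8.55
  copper: E = 124.5, α = 17.2, σ_y = 197.2 → σ = 144 MPa, n = 1.37
The minimum is copper at n = 1.37.

copper, n = 1.37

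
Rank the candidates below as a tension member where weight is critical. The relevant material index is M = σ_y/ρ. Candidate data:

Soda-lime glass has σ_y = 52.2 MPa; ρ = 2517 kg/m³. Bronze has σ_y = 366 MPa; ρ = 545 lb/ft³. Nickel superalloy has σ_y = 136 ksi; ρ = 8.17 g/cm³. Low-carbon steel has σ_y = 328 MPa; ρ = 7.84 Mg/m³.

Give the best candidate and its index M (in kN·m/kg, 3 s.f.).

nickel superalloy, M = 115 kN·m/kg

In SI units:
  soda-lime glass: σ_y = 52.20 MPa, ρ = 2517 kg/m³
  bronze: σ_y = 366.0 MPa, ρ = 8730 kg/m³
  nickel superalloy: σ_y = 937.7 MPa, ρ = 8170 kg/m³
  low-carbon steel: σ_y = 328.0 MPa, ρ = 7840 kg/m³
  nickel superalloy: M = 115 kN·m/kg
  bronze: M = 41.9 kN·m/kg
  low-carbon steel: M = 41.8 kN·m/kg
  soda-lime glass: M = 20.7 kN·m/kg
Nickel superalloy ranks first.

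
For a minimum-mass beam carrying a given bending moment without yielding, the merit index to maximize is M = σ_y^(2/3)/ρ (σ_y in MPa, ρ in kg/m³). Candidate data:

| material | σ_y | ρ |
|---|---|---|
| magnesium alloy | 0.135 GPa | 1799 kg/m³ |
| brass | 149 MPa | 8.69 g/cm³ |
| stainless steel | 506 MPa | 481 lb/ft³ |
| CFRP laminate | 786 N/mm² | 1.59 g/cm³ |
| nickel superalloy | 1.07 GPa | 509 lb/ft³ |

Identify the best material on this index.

Putting every candidate on a common basis:
  magnesium alloy: σ_y = 135.0 MPa, ρ = 1799 kg/m³
  brass: σ_y = 149.0 MPa, ρ = 8690 kg/m³
  stainless steel: σ_y = 506.0 MPa, ρ = 7705 kg/m³
  CFRP laminate: σ_y = 786.0 MPa, ρ = 1590 kg/m³
  nickel superalloy: σ_y = 1070 MPa, ρ = 8153 kg/m³
  CFRP laminate: M = 53.6×10⁻³
  magnesium alloy: M = 14.6×10⁻³
  nickel superalloy: M = 12.8×10⁻³
  stainless steel: M = 8.24×10⁻³
  brass: M = 3.23×10⁻³
CFRP laminate ranks first.

CFRP laminate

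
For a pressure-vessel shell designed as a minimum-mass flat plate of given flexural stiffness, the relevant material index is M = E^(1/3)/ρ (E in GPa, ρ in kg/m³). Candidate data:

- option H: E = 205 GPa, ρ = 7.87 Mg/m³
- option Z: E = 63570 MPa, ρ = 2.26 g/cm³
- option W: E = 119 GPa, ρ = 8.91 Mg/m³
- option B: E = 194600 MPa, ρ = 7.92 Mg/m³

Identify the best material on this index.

option Z

Normalizing units and computing the index:
  option H: E = 205.0 GPa, ρ = 7870 kg/m³
  option Z: E = 63.57 GPa, ρ = 2260 kg/m³
  option W: E = 119.0 GPa, ρ = 8910 kg/m³
  option B: E = 194.6 GPa, ρ = 7920 kg/m³
  option Z: M = 1.77×10⁻³
  option H: M = 0.749×10⁻³
  option B: M = 0.732×10⁻³
  option W: M = 0.552×10⁻³
Highest index: option Z.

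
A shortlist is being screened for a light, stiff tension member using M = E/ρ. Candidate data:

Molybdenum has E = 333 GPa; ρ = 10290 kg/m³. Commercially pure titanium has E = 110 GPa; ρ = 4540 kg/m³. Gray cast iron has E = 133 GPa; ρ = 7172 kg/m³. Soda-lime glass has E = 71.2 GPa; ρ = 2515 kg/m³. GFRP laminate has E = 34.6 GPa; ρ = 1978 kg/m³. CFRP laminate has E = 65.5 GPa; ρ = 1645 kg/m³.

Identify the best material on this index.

Per-candidate index values:
  CFRP laminate: M = 39.8 MN·m/kg
  molybdenum: M = 32.4 MN·m/kg
  soda-lime glass: M = 28.3 MN·m/kg
  commercially pure titanium: M = 24.2 MN·m/kg
  gray cast iron: M = 18.5 MN·m/kg
  GFRP laminate: M = 17.5 MN·m/kg
The maximum is for CFRP laminate.

CFRP laminate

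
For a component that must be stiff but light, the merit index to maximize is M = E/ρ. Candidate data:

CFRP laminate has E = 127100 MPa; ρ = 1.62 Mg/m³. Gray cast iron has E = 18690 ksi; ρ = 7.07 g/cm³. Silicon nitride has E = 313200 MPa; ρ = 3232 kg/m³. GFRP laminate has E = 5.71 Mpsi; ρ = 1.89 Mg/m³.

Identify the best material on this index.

silicon nitride

Normalizing units and computing the index:
  CFRP laminate: E = 127.1 GPa, ρ = 1620 kg/m³
  gray cast iron: E = 128.9 GPa, ρ = 7070 kg/m³
  silicon nitride: E = 313.2 GPa, ρ = 3232 kg/m³
  GFRP laminate: E = 39.37 GPa, ρ = 1890 kg/m³
  silicon nitride: M = 96.9 MN·m/kg
  CFRP laminate: M = 78.5 MN·m/kg
  GFRP laminate: M = 20.8 MN·m/kg
  gray cast iron: M = 18.2 MN·m/kg
Highest index: silicon nitride.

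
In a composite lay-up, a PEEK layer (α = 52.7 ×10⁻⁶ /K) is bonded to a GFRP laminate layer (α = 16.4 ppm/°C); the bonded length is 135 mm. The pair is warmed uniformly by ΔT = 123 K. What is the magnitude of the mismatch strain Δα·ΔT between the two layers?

Δα = |52.7 − 16.4|×10⁻⁶/K = 36.3×10⁻⁶/K.
Mismatch strain = Δα·ΔT = 36.3×10⁻⁶ × 123.0 = 4.46×10⁻³.

4.46×10⁻³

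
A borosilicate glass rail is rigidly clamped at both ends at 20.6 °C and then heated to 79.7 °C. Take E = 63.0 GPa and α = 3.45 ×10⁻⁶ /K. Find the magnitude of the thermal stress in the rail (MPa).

ΔT = 59.10 K. Constrained thermal stress σ = E·α·ΔT = 63.00×10³ MPa × 3.45×10⁻⁶ × 59.10 = 12.8 MPa (compressive).

12.8 MPa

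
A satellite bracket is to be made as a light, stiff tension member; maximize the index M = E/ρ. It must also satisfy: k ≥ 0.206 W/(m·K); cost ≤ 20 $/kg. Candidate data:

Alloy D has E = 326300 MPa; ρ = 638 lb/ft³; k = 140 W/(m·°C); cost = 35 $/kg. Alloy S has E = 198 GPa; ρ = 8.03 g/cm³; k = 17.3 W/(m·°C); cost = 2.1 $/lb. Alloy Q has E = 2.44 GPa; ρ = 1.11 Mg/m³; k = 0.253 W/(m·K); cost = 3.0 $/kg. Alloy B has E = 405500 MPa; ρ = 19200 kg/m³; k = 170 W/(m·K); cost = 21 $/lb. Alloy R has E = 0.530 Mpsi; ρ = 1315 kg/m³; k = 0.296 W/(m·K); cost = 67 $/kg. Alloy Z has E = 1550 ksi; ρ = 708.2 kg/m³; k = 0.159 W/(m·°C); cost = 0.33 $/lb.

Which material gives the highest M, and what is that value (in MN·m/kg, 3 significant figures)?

alloy S, M = 24.7 MN·m/kg

Screen on constraints: k ≥ 0.206 W/(m·K); cost ≤ 20 $/kg. Survivors: alloy S, alloy Q.
Putting every candidate on a common basis:
  alloy S: E = 198.0 GPa, ρ = 8030 kg/m³
  alloy Q: E = 2.440 GPa, ρ = 1110 kg/m³
  alloy S: M = 24.7 MN·m/kg
  alloy Q: M = 2.20 MN·m/kg
The maximum is for alloy S.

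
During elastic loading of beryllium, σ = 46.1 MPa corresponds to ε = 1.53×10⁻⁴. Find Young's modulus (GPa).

E = σ/ε = 46.1 MPa / 1.53×10⁻⁴ = 301300 MPa = 301 GPa.

301 GPa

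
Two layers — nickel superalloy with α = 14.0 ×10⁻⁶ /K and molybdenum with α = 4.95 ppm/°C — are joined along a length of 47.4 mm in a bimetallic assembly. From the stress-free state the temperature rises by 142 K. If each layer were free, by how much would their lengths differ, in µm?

Δα = |14.0 − 4.95|×10⁻⁶/K = 9.05×10⁻⁶/K.
ΔL_mismatch = Δα·L·ΔT = 9.05×10⁻⁶ × 47.4 mm × 142.0 K = 60.9 µm.

60.9 µm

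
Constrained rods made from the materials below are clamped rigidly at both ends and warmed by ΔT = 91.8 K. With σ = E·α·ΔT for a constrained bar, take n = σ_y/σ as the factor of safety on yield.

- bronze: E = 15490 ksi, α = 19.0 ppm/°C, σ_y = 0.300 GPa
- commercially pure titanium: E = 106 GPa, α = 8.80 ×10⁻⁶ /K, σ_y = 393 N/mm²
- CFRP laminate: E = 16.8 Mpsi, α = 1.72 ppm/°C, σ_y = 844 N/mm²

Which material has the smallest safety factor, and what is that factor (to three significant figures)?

bronze, n = 1.61

With everything in SI (GPa, ×10⁻⁶/K, MPa):
  bronze: E = 106.8, α = 19.0, σ_y = 300.0 → σ = 186 MPa, n = 1.61
  commercially pure titanium: E = 106.0, α = 8.80, σ_y = 393.0 → σ = 85.6 MPa, n = 4.59
  CFRP laminate: E = 115.8, α = 1.72, σ_y = 844.0 → σ = 18.3 MPa, n = 46.1
Bronze has the lowest safety factor, n = 1.61.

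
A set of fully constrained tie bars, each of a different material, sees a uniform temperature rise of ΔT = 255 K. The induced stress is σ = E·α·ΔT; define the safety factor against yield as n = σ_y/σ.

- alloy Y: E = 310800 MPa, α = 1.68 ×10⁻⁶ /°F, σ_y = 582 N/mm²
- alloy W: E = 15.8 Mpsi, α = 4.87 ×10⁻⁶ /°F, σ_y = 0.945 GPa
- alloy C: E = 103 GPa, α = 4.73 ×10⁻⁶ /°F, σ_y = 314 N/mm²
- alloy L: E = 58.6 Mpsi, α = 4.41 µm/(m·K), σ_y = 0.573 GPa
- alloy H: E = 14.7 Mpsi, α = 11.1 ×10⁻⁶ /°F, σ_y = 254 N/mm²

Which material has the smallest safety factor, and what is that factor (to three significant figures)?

alloy H, n = 0.492

Per material, after unit conversion:
  alloy Y: E = 310.8, α = 3.02, σ_y = 582.0 → σ = 240 MPa, n = 2.43
  alloy W: E = 108.9, α = 8.77, σ_y = 945.0 → σ = 244 MPa, n = 3.88
  alloy C: E = 103.0, α = 8.51, σ_y = 314.0 → σ = 224 MPa, n = 1.40
  alloy L: E = 404.0, α = 4.41, σ_y = 573.0 → σ = 454 MPa, n = 1.26
  alloy H: E = 101.4, α = 20.0, σ_y = 254.0 → σ = 516 MPa, n = 0.492
The minimum is alloy H at n = 0.492.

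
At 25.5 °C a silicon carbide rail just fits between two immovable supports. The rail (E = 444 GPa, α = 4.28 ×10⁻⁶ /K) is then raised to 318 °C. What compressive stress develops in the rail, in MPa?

556 MPa

ΔT = 292.5 K. Constrained thermal stress σ = E·α·ΔT = 444.0×10³ MPa × 4.28×10⁻⁶ × 292.5 = 556 MPa (compressive).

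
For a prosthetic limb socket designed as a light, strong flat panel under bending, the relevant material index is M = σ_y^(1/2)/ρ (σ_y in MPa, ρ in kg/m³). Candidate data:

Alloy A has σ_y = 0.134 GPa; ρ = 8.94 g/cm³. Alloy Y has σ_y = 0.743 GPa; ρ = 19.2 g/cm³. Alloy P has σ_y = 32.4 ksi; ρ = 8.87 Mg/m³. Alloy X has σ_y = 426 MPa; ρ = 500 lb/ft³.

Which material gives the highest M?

Putting every candidate on a common basis:
  alloy A: σ_y = 134.0 MPa, ρ = 8940 kg/m³
  alloy Y: σ_y = 743.0 MPa, ρ = 19200 kg/m³
  alloy P: σ_y = 223.4 MPa, ρ = 8870 kg/m³
  alloy X: σ_y = 426.0 MPa, ρ = 8009 kg/m³
  alloy X: M = 2.58×10⁻³
  alloy P: M = 1.69×10⁻³
  alloy Y: M = 1.42×10⁻³
  alloy A: M = 1.29×10⁻³
Alloy X ranks first.

alloy X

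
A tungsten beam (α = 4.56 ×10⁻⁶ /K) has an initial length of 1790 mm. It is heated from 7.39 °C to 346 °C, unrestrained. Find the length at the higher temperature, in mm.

1792.8 mm

ΔT = 346 − 7.39 = 338.6 K.
ΔL = α·L₀·ΔT = 4.56×10⁻⁶ × 1790 mm × 338.6 K = 2.76 mm.
L = L₀ + ΔL = 1790 + 2.76 = 1792.8 mm.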